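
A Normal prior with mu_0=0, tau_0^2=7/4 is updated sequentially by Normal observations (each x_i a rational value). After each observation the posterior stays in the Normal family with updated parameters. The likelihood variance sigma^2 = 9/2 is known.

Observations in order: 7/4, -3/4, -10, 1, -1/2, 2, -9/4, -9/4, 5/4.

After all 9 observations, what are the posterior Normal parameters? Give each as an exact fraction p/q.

mu_0=-91/108, tau_0^2=7/18

obs 1: x=7/4 → posterior Normal(49/100, 63/50)
obs 2: x=-3/4 → posterior Normal(7/32, 63/64)
obs 3: x=-10 → posterior Normal(-21/13, 21/26)
obs 4: x=1 → posterior Normal(-28/23, 63/92)
obs 5: x=-1/2 → posterior Normal(-119/106, 63/106)
obs 6: x=2 → posterior Normal(-91/120, 21/40)
obs 7: x=-9/4 → posterior Normal(-245/268, 63/134)
obs 8: x=-9/4 → posterior Normal(-77/74, 63/148)
obs 9: x=5/4 → posterior Normal(-91/108, 7/18)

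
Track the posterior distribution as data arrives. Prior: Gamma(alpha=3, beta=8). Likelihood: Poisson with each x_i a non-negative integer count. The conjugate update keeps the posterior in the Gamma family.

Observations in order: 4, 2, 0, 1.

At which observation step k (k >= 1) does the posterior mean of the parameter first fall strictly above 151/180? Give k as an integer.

k = 2

obs 1: x=4 → posterior Gamma(7, 9)
obs 2: x=2 → posterior Gamma(9, 10)
obs 3: x=0 → posterior Gamma(9, 11)
obs 4: x=1 → posterior Gamma(10, 12)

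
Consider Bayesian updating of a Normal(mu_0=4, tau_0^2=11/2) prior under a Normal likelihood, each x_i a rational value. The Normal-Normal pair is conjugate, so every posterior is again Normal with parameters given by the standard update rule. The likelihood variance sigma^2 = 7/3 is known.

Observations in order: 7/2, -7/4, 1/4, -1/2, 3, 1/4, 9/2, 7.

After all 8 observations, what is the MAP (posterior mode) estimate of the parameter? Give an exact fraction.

obs 1: x=7/2 → posterior Normal(343/94, 77/47)
obs 2: x=-7/4 → posterior Normal(91/64, 77/80)
obs 3: x=1/4 → posterior Normal(122/113, 77/113)
obs 4: x=-1/2 → posterior Normal(211/292, 77/146)
obs 5: x=3 → posterior Normal(409/358, 77/179)
obs 6: x=1/4 → posterior Normal(851/848, 77/212)
obs 7: x=9/2 → posterior Normal(289/196, 11/35)
obs 8: x=7 → posterior Normal(2369/1112, 77/278)

2369/1112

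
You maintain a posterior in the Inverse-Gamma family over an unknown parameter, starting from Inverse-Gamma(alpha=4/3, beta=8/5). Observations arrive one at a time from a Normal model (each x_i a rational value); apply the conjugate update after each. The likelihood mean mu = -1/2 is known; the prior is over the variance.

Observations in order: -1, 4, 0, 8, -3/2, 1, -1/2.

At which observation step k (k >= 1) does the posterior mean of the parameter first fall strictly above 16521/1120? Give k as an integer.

k = 4

obs 1: x=-1 → posterior Inverse-Gamma(11/6, 69/40)
obs 2: x=4 → posterior Inverse-Gamma(7/3, 237/20)
obs 3: x=0 → posterior Inverse-Gamma(17/6, 479/40)
obs 4: x=8 → posterior Inverse-Gamma(10/3, 481/10)
obs 5: x=-3/2 → posterior Inverse-Gamma(23/6, 243/5)
obs 6: x=1 → posterior Inverse-Gamma(13/3, 1989/40)
obs 7: x=-1/2 → posterior Inverse-Gamma(29/6, 1989/40)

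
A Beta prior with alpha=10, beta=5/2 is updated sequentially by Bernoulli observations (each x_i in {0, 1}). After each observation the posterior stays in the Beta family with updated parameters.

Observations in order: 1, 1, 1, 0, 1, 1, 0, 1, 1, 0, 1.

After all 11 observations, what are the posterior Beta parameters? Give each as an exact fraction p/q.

obs 1: x=1 → posterior Beta(11, 5/2)
obs 2: x=1 → posterior Beta(12, 5/2)
obs 3: x=1 → posterior Beta(13, 5/2)
obs 4: x=0 → posterior Beta(13, 7/2)
obs 5: x=1 → posterior Beta(14, 7/2)
obs 6: x=1 → posterior Beta(15, 7/2)
obs 7: x=0 → posterior Beta(15, 9/2)
obs 8: x=1 → posterior Beta(16, 9/2)
obs 9: x=1 → posterior Beta(17, 9/2)
obs 10: x=0 → posterior Beta(17, 11/2)
obs 11: x=1 → posterior Beta(18, 11/2)

alpha=18, beta=11/2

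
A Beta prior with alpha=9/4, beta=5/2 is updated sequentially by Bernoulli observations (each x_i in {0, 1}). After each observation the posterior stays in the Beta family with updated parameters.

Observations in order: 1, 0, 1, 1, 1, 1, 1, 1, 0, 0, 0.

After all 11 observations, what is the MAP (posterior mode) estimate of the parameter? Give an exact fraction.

obs 1: x=1 → posterior Beta(13/4, 5/2)
obs 2: x=0 → posterior Beta(13/4, 7/2)
obs 3: x=1 → posterior Beta(17/4, 7/2)
obs 4: x=1 → posterior Beta(21/4, 7/2)
obs 5: x=1 → posterior Beta(25/4, 7/2)
obs 6: x=1 → posterior Beta(29/4, 7/2)
obs 7: x=1 → posterior Beta(33/4, 7/2)
obs 8: x=1 → posterior Beta(37/4, 7/2)
obs 9: x=0 → posterior Beta(37/4, 9/2)
obs 10: x=0 → posterior Beta(37/4, 11/2)
obs 11: x=0 → posterior Beta(37/4, 13/2)

3/5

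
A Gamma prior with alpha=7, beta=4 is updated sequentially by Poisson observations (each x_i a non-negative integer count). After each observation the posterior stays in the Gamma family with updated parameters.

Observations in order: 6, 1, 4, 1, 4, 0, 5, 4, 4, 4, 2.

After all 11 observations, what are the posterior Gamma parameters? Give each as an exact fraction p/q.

obs 1: x=6 → posterior Gamma(13, 5)
obs 2: x=1 → posterior Gamma(14, 6)
obs 3: x=4 → posterior Gamma(18, 7)
obs 4: x=1 → posterior Gamma(19, 8)
obs 5: x=4 → posterior Gamma(23, 9)
obs 6: x=0 → posterior Gamma(23, 10)
obs 7: x=5 → posterior Gamma(28, 11)
obs 8: x=4 → posterior Gamma(32, 12)
obs 9: x=4 → posterior Gamma(36, 13)
obs 10: x=4 → posterior Gamma(40, 14)
obs 11: x=2 → posterior Gamma(42, 15)

alpha=42, beta=15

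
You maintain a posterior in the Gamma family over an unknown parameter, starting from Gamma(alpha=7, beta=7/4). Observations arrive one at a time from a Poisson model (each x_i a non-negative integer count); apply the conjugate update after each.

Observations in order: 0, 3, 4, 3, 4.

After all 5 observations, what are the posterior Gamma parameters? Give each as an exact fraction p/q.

alpha=21, beta=27/4

obs 1: x=0 → posterior Gamma(7, 11/4)
obs 2: x=3 → posterior Gamma(10, 15/4)
obs 3: x=4 → posterior Gamma(14, 19/4)
obs 4: x=3 → posterior Gamma(17, 23/4)
obs 5: x=4 → posterior Gamma(21, 27/4)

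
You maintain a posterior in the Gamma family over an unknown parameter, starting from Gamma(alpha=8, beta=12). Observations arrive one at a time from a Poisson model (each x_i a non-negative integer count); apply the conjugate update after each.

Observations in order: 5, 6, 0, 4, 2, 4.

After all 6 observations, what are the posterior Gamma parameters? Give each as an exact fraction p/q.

obs 1: x=5 → posterior Gamma(13, 13)
obs 2: x=6 → posterior Gamma(19, 14)
obs 3: x=0 → posterior Gamma(19, 15)
obs 4: x=4 → posterior Gamma(23, 16)
obs 5: x=2 → posterior Gamma(25, 17)
obs 6: x=4 → posterior Gamma(29, 18)

alpha=29, beta=18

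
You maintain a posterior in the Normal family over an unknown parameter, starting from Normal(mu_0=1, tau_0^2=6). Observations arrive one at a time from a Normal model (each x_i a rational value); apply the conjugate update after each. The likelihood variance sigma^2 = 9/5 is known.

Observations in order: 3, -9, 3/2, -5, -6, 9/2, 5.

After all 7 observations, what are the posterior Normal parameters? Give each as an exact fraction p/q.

obs 1: x=3 → posterior Normal(33/13, 18/13)
obs 2: x=-9 → posterior Normal(-57/23, 18/23)
obs 3: x=3/2 → posterior Normal(-14/11, 6/11)
obs 4: x=-5 → posterior Normal(-92/43, 18/43)
obs 5: x=-6 → posterior Normal(-152/53, 18/53)
obs 6: x=9/2 → posterior Normal(-107/63, 2/7)
obs 7: x=5 → posterior Normal(-57/73, 18/73)

mu_0=-57/73, tau_0^2=18/73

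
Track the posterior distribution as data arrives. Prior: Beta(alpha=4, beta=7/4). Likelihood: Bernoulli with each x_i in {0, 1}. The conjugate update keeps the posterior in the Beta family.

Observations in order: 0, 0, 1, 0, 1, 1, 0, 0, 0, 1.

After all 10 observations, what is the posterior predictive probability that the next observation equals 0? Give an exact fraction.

obs 1: x=0 → posterior Beta(4, 11/4)
obs 2: x=0 → posterior Beta(4, 15/4)
obs 3: x=1 → posterior Beta(5, 15/4)
obs 4: x=0 → posterior Beta(5, 19/4)
obs 5: x=1 → posterior Beta(6, 19/4)
obs 6: x=1 → posterior Beta(7, 19/4)
obs 7: x=0 → posterior Beta(7, 23/4)
obs 8: x=0 → posterior Beta(7, 27/4)
obs 9: x=0 → posterior Beta(7, 31/4)
obs 10: x=1 → posterior Beta(8, 31/4)

31/63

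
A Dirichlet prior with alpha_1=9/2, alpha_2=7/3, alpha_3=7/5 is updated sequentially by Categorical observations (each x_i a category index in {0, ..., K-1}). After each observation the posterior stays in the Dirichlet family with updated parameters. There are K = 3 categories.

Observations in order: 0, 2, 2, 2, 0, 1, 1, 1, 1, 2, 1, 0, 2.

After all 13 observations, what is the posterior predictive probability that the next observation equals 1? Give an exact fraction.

220/637

obs 1: x=0 → posterior Dirichlet(11/2, 7/3, 7/5)
obs 2: x=2 → posterior Dirichlet(11/2, 7/3, 12/5)
obs 3: x=2 → posterior Dirichlet(11/2, 7/3, 17/5)
obs 4: x=2 → posterior Dirichlet(11/2, 7/3, 22/5)
obs 5: x=0 → posterior Dirichlet(13/2, 7/3, 22/5)
obs 6: x=1 → posterior Dirichlet(13/2, 10/3, 22/5)
obs 7: x=1 → posterior Dirichlet(13/2, 13/3, 22/5)
obs 8: x=1 → posterior Dirichlet(13/2, 16/3, 22/5)
obs 9: x=1 → posterior Dirichlet(13/2, 19/3, 22/5)
obs 10: x=2 → posterior Dirichlet(13/2, 19/3, 27/5)
obs 11: x=1 → posterior Dirichlet(13/2, 22/3, 27/5)
obs 12: x=0 → posterior Dirichlet(15/2, 22/3, 27/5)
obs 13: x=2 → posterior Dirichlet(15/2, 22/3, 32/5)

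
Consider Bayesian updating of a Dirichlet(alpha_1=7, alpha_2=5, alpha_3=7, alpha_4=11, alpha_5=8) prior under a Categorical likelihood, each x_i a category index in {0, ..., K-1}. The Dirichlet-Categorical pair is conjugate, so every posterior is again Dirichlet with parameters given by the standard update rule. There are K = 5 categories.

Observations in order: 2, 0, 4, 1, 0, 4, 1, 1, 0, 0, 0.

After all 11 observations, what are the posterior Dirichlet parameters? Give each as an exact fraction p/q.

obs 1: x=2 → posterior Dirichlet(7, 5, 8, 11, 8)
obs 2: x=0 → posterior Dirichlet(8, 5, 8, 11, 8)
obs 3: x=4 → posterior Dirichlet(8, 5, 8, 11, 9)
obs 4: x=1 → posterior Dirichlet(8, 6, 8, 11, 9)
obs 5: x=0 → posterior Dirichlet(9, 6, 8, 11, 9)
obs 6: x=4 → posterior Dirichlet(9, 6, 8, 11, 10)
obs 7: x=1 → posterior Dirichlet(9, 7, 8, 11, 10)
obs 8: x=1 → posterior Dirichlet(9, 8, 8, 11, 10)
obs 9: x=0 → posterior Dirichlet(10, 8, 8, 11, 10)
obs 10: x=0 → posterior Dirichlet(11, 8, 8, 11, 10)
obs 11: x=0 → posterior Dirichlet(12, 8, 8, 11, 10)

alpha_1=12, alpha_2=8, alpha_3=8, alpha_4=11, alpha_5=10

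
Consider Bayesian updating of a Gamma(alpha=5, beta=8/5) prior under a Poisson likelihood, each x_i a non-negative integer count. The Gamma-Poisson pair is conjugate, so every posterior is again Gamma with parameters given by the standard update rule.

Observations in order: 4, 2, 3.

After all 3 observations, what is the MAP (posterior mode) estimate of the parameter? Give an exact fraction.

obs 1: x=4 → posterior Gamma(9, 13/5)
obs 2: x=2 → posterior Gamma(11, 18/5)
obs 3: x=3 → posterior Gamma(14, 23/5)

65/23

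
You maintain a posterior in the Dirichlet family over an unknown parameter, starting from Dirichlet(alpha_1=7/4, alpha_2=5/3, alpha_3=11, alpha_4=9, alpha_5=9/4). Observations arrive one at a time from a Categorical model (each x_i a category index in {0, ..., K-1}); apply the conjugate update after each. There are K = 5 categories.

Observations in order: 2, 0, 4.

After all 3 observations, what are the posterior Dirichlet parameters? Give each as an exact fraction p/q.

obs 1: x=2 → posterior Dirichlet(7/4, 5/3, 12, 9, 9/4)
obs 2: x=0 → posterior Dirichlet(11/4, 5/3, 12, 9, 9/4)
obs 3: x=4 → posterior Dirichlet(11/4, 5/3, 12, 9, 13/4)

alpha_1=11/4, alpha_2=5/3, alpha_3=12, alpha_4=9, alpha_5=13/4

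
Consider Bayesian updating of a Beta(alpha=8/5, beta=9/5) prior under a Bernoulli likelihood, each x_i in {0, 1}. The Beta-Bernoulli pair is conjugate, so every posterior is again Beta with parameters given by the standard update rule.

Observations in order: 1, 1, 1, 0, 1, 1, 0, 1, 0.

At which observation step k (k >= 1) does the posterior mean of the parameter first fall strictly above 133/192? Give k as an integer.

obs 1: x=1 → posterior Beta(13/5, 9/5)
obs 2: x=1 → posterior Beta(18/5, 9/5)
obs 3: x=1 → posterior Beta(23/5, 9/5)
obs 4: x=0 → posterior Beta(23/5, 14/5)
obs 5: x=1 → posterior Beta(28/5, 14/5)
obs 6: x=1 → posterior Beta(33/5, 14/5)
obs 7: x=0 → posterior Beta(33/5, 19/5)
obs 8: x=1 → posterior Beta(38/5, 19/5)
obs 9: x=0 → posterior Beta(38/5, 24/5)

k = 3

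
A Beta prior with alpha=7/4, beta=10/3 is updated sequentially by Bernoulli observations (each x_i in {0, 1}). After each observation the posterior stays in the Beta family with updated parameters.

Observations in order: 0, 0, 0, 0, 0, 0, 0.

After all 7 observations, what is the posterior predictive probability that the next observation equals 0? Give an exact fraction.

obs 1: x=0 → posterior Beta(7/4, 13/3)
obs 2: x=0 → posterior Beta(7/4, 16/3)
obs 3: x=0 → posterior Beta(7/4, 19/3)
obs 4: x=0 → posterior Beta(7/4, 22/3)
obs 5: x=0 → posterior Beta(7/4, 25/3)
obs 6: x=0 → posterior Beta(7/4, 28/3)
obs 7: x=0 → posterior Beta(7/4, 31/3)

124/145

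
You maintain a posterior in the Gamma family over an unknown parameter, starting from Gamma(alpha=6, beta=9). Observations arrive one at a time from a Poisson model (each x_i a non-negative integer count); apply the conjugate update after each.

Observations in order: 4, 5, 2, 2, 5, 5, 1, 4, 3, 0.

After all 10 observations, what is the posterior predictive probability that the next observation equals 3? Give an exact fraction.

1882703424607378493860111013869011140757900373164121/10995116277760000000000000000000000000000000000000000

obs 1: x=4 → posterior Gamma(10, 10)
obs 2: x=5 → posterior Gamma(15, 11)
obs 3: x=2 → posterior Gamma(17, 12)
obs 4: x=2 → posterior Gamma(19, 13)
obs 5: x=5 → posterior Gamma(24, 14)
obs 6: x=5 → posterior Gamma(29, 15)
obs 7: x=1 → posterior Gamma(30, 16)
obs 8: x=4 → posterior Gamma(34, 17)
obs 9: x=3 → posterior Gamma(37, 18)
obs 10: x=0 → posterior Gamma(37, 19)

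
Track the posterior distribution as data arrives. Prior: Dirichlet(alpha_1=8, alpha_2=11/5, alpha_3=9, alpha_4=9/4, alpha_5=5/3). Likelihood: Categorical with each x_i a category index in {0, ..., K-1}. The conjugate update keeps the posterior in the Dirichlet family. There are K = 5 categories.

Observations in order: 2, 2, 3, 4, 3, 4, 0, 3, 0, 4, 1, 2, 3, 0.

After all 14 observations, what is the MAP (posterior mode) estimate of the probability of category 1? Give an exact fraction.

obs 1: x=2 → posterior Dirichlet(8, 11/5, 10, 9/4, 5/3)
obs 2: x=2 → posterior Dirichlet(8, 11/5, 11, 9/4, 5/3)
obs 3: x=3 → posterior Dirichlet(8, 11/5, 11, 13/4, 5/3)
obs 4: x=4 → posterior Dirichlet(8, 11/5, 11, 13/4, 8/3)
obs 5: x=3 → posterior Dirichlet(8, 11/5, 11, 17/4, 8/3)
obs 6: x=4 → posterior Dirichlet(8, 11/5, 11, 17/4, 11/3)
obs 7: x=0 → posterior Dirichlet(9, 11/5, 11, 17/4, 11/3)
obs 8: x=3 → posterior Dirichlet(9, 11/5, 11, 21/4, 11/3)
obs 9: x=0 → posterior Dirichlet(10, 11/5, 11, 21/4, 11/3)
obs 10: x=4 → posterior Dirichlet(10, 11/5, 11, 21/4, 14/3)
obs 11: x=1 → posterior Dirichlet(10, 16/5, 11, 21/4, 14/3)
obs 12: x=2 → posterior Dirichlet(10, 16/5, 12, 21/4, 14/3)
obs 13: x=3 → posterior Dirichlet(10, 16/5, 12, 25/4, 14/3)
obs 14: x=0 → posterior Dirichlet(11, 16/5, 12, 25/4, 14/3)

132/1927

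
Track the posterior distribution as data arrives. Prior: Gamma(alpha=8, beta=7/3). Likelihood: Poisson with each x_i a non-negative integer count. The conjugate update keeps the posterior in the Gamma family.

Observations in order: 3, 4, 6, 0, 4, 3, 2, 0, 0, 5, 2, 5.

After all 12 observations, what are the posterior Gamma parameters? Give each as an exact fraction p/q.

alpha=42, beta=43/3

obs 1: x=3 → posterior Gamma(11, 10/3)
obs 2: x=4 → posterior Gamma(15, 13/3)
obs 3: x=6 → posterior Gamma(21, 16/3)
obs 4: x=0 → posterior Gamma(21, 19/3)
obs 5: x=4 → posterior Gamma(25, 22/3)
obs 6: x=3 → posterior Gamma(28, 25/3)
obs 7: x=2 → posterior Gamma(30, 28/3)
obs 8: x=0 → posterior Gamma(30, 31/3)
obs 9: x=0 → posterior Gamma(30, 34/3)
obs 10: x=5 → posterior Gamma(35, 37/3)
obs 11: x=2 → posterior Gamma(37, 40/3)
obs 12: x=5 → posterior Gamma(42, 43/3)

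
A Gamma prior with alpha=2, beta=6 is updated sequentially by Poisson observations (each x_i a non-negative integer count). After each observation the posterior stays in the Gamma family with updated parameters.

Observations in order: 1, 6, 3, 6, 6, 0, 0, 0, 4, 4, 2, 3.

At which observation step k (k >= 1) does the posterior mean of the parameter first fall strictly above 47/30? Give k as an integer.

k = 4

obs 1: x=1 → posterior Gamma(3, 7)
obs 2: x=6 → posterior Gamma(9, 8)
obs 3: x=3 → posterior Gamma(12, 9)
obs 4: x=6 → posterior Gamma(18, 10)
obs 5: x=6 → posterior Gamma(24, 11)
obs 6: x=0 → posterior Gamma(24, 12)
obs 7: x=0 → posterior Gamma(24, 13)
obs 8: x=0 → posterior Gamma(24, 14)
obs 9: x=4 → posterior Gamma(28, 15)
obs 10: x=4 → posterior Gamma(32, 16)
obs 11: x=2 → posterior Gamma(34, 17)
obs 12: x=3 → posterior Gamma(37, 18)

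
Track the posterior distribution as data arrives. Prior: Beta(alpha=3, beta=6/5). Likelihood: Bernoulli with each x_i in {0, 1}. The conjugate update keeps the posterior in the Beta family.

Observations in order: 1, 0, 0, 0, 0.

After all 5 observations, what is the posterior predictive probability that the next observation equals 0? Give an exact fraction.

13/23

obs 1: x=1 → posterior Beta(4, 6/5)
obs 2: x=0 → posterior Beta(4, 11/5)
obs 3: x=0 → posterior Beta(4, 16/5)
obs 4: x=0 → posterior Beta(4, 21/5)
obs 5: x=0 → posterior Beta(4, 26/5)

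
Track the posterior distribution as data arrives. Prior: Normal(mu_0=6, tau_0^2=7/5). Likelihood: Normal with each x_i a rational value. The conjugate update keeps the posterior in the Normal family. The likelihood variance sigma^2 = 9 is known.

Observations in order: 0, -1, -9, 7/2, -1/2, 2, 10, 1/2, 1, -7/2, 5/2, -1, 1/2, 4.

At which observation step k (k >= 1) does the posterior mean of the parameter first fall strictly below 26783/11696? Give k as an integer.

obs 1: x=0 → posterior Normal(135/26, 63/52)
obs 2: x=-1 → posterior Normal(263/59, 63/59)
obs 3: x=-9 → posterior Normal(100/33, 21/22)
obs 4: x=7/2 → posterior Normal(449/146, 63/73)
obs 5: x=-1/2 → posterior Normal(221/80, 63/80)
obs 6: x=2 → posterior Normal(235/87, 21/29)
obs 7: x=10 → posterior Normal(305/94, 63/94)
obs 8: x=1/2 → posterior Normal(617/202, 63/101)
obs 9: x=1 → posterior Normal(631/216, 7/12)
obs 10: x=-7/2 → posterior Normal(291/115, 63/115)
obs 11: x=5/2 → posterior Normal(617/244, 63/122)
obs 12: x=-1 → posterior Normal(201/86, 21/43)
obs 13: x=1/2 → posterior Normal(305/136, 63/136)
obs 14: x=4 → posterior Normal(333/143, 63/143)

k = 13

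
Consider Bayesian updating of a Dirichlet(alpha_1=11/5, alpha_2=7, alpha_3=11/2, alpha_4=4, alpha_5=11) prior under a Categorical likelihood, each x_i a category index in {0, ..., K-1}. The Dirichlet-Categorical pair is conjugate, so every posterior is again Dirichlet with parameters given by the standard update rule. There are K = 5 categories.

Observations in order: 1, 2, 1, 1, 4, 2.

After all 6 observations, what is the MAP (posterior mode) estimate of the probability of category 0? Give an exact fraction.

12/307

obs 1: x=1 → posterior Dirichlet(11/5, 8, 11/2, 4, 11)
obs 2: x=2 → posterior Dirichlet(11/5, 8, 13/2, 4, 11)
obs 3: x=1 → posterior Dirichlet(11/5, 9, 13/2, 4, 11)
obs 4: x=1 → posterior Dirichlet(11/5, 10, 13/2, 4, 11)
obs 5: x=4 → posterior Dirichlet(11/5, 10, 13/2, 4, 12)
obs 6: x=2 → posterior Dirichlet(11/5, 10, 15/2, 4, 12)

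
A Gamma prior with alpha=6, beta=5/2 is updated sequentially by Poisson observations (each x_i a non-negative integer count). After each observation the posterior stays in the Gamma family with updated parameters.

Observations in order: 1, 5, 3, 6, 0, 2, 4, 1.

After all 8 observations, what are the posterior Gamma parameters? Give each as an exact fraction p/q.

obs 1: x=1 → posterior Gamma(7, 7/2)
obs 2: x=5 → posterior Gamma(12, 9/2)
obs 3: x=3 → posterior Gamma(15, 11/2)
obs 4: x=6 → posterior Gamma(21, 13/2)
obs 5: x=0 → posterior Gamma(21, 15/2)
obs 6: x=2 → posterior Gamma(23, 17/2)
obs 7: x=4 → posterior Gamma(27, 19/2)
obs 8: x=1 → posterior Gamma(28, 21/2)

alpha=28, beta=21/2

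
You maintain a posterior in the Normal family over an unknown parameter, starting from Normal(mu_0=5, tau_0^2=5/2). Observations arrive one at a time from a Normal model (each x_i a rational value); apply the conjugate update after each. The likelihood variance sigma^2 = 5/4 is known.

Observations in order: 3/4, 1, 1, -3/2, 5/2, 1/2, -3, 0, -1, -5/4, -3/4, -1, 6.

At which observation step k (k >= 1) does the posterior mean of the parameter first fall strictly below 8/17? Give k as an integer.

obs 1: x=3/4 → posterior Normal(13/6, 5/6)
obs 2: x=1 → posterior Normal(17/10, 1/2)
obs 3: x=1 → posterior Normal(3/2, 5/14)
obs 4: x=-3/2 → posterior Normal(5/6, 5/18)
obs 5: x=5/2 → posterior Normal(25/22, 5/22)
obs 6: x=1/2 → posterior Normal(27/26, 5/26)
obs 7: x=-3 → posterior Normal(1/2, 1/6)
obs 8: x=0 → posterior Normal(15/34, 5/34)
obs 9: x=-1 → posterior Normal(11/38, 5/38)
obs 10: x=-5/4 → posterior Normal(1/7, 5/42)
obs 11: x=-3/4 → posterior Normal(3/46, 5/46)
obs 12: x=-1 → posterior Normal(-1/50, 1/10)
obs 13: x=6 → posterior Normal(23/54, 5/54)

k = 8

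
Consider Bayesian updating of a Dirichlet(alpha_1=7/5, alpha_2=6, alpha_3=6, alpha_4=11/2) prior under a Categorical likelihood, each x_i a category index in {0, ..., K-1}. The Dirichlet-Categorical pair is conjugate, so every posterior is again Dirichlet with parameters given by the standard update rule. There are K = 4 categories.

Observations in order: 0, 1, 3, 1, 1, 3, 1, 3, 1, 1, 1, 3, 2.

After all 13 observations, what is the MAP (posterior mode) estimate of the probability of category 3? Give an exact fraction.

85/279

obs 1: x=0 → posterior Dirichlet(12/5, 6, 6, 11/2)
obs 2: x=1 → posterior Dirichlet(12/5, 7, 6, 11/2)
obs 3: x=3 → posterior Dirichlet(12/5, 7, 6, 13/2)
obs 4: x=1 → posterior Dirichlet(12/5, 8, 6, 13/2)
obs 5: x=1 → posterior Dirichlet(12/5, 9, 6, 13/2)
obs 6: x=3 → posterior Dirichlet(12/5, 9, 6, 15/2)
obs 7: x=1 → posterior Dirichlet(12/5, 10, 6, 15/2)
obs 8: x=3 → posterior Dirichlet(12/5, 10, 6, 17/2)
obs 9: x=1 → posterior Dirichlet(12/5, 11, 6, 17/2)
obs 10: x=1 → posterior Dirichlet(12/5, 12, 6, 17/2)
obs 11: x=1 → posterior Dirichlet(12/5, 13, 6, 17/2)
obs 12: x=3 → posterior Dirichlet(12/5, 13, 6, 19/2)
obs 13: x=2 → posterior Dirichlet(12/5, 13, 7, 19/2)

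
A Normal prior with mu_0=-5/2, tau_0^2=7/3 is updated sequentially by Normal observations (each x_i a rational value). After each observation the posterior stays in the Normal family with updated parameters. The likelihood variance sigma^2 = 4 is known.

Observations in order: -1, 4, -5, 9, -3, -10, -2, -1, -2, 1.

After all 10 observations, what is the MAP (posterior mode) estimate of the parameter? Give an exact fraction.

obs 1: x=-1 → posterior Normal(-37/19, 28/19)
obs 2: x=4 → posterior Normal(-9/26, 14/13)
obs 3: x=-5 → posterior Normal(-4/3, 28/33)
obs 4: x=9 → posterior Normal(19/40, 7/10)
obs 5: x=-3 → posterior Normal(-2/47, 28/47)
obs 6: x=-10 → posterior Normal(-4/3, 14/27)
obs 7: x=-2 → posterior Normal(-86/61, 28/61)
obs 8: x=-1 → posterior Normal(-93/68, 7/17)
obs 9: x=-2 → posterior Normal(-107/75, 28/75)
obs 10: x=1 → posterior Normal(-50/41, 14/41)

-50/41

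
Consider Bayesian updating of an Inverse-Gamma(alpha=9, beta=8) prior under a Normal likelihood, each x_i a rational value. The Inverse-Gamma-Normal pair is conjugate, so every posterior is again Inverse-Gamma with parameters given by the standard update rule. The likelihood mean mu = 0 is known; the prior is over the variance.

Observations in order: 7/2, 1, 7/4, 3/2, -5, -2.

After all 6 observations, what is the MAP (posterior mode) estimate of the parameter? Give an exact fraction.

obs 1: x=7/2 → posterior Inverse-Gamma(19/2, 113/8)
obs 2: x=1 → posterior Inverse-Gamma(10, 117/8)
obs 3: x=7/4 → posterior Inverse-Gamma(21/2, 517/32)
obs 4: x=3/2 → posterior Inverse-Gamma(11, 553/32)
obs 5: x=-5 → posterior Inverse-Gamma(23/2, 953/32)
obs 6: x=-2 → posterior Inverse-Gamma(12, 1017/32)

1017/416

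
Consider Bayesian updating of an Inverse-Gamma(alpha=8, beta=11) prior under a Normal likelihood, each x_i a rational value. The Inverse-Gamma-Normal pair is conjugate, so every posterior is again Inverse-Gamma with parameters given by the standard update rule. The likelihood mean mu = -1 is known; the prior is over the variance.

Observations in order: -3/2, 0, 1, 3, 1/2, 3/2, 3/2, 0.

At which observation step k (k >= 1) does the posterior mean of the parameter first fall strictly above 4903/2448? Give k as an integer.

k = 4

obs 1: x=-3/2 → posterior Inverse-Gamma(17/2, 89/8)
obs 2: x=0 → posterior Inverse-Gamma(9, 93/8)
obs 3: x=1 → posterior Inverse-Gamma(19/2, 109/8)
obs 4: x=3 → posterior Inverse-Gamma(10, 173/8)
obs 5: x=1/2 → posterior Inverse-Gamma(21/2, 91/4)
obs 6: x=3/2 → posterior Inverse-Gamma(11, 207/8)
obs 7: x=3/2 → posterior Inverse-Gamma(23/2, 29)
obs 8: x=0 → posterior Inverse-Gamma(12, 59/2)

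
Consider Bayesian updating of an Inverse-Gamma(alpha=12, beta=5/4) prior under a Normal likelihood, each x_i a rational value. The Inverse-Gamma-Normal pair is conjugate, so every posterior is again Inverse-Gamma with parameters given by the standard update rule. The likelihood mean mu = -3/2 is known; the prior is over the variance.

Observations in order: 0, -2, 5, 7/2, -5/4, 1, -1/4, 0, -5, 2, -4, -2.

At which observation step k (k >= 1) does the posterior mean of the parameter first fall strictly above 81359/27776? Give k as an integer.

k = 9

obs 1: x=0 → posterior Inverse-Gamma(25/2, 19/8)
obs 2: x=-2 → posterior Inverse-Gamma(13, 5/2)
obs 3: x=5 → posterior Inverse-Gamma(27/2, 189/8)
obs 4: x=7/2 → posterior Inverse-Gamma(14, 289/8)
obs 5: x=-5/4 → posterior Inverse-Gamma(29/2, 1157/32)
obs 6: x=1 → posterior Inverse-Gamma(15, 1257/32)
obs 7: x=-1/4 → posterior Inverse-Gamma(31/2, 641/16)
obs 8: x=0 → posterior Inverse-Gamma(16, 659/16)
obs 9: x=-5 → posterior Inverse-Gamma(33/2, 757/16)
obs 10: x=2 → posterior Inverse-Gamma(17, 855/16)
obs 11: x=-4 → posterior Inverse-Gamma(35/2, 905/16)
obs 12: x=-2 → posterior Inverse-Gamma(18, 907/16)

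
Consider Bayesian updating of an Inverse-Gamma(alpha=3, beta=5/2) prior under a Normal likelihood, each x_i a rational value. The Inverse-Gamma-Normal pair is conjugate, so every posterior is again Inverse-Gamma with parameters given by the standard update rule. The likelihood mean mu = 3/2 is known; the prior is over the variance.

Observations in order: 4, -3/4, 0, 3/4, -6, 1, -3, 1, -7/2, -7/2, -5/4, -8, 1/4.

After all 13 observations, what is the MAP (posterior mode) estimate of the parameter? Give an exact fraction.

obs 1: x=4 → posterior Inverse-Gamma(7/2, 45/8)
obs 2: x=-3/4 → posterior Inverse-Gamma(4, 261/32)
obs 3: x=0 → posterior Inverse-Gamma(9/2, 297/32)
obs 4: x=3/4 → posterior Inverse-Gamma(5, 153/16)
obs 5: x=-6 → posterior Inverse-Gamma(11/2, 603/16)
obs 6: x=1 → posterior Inverse-Gamma(6, 605/16)
obs 7: x=-3 → posterior Inverse-Gamma(13/2, 767/16)
obs 8: x=1 → posterior Inverse-Gamma(7, 769/16)
obs 9: x=-7/2 → posterior Inverse-Gamma(15/2, 969/16)
obs 10: x=-7/2 → posterior Inverse-Gamma(8, 1169/16)
obs 11: x=-5/4 → posterior Inverse-Gamma(17/2, 2459/32)
obs 12: x=-8 → posterior Inverse-Gamma(9, 3903/32)
obs 13: x=1/4 → posterior Inverse-Gamma(19/2, 491/4)

491/42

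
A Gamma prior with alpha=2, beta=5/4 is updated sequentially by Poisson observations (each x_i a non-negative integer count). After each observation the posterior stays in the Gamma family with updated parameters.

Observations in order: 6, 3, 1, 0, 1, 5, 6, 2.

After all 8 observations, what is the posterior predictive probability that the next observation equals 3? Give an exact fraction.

obs 1: x=6 → posterior Gamma(8, 9/4)
obs 2: x=3 → posterior Gamma(11, 13/4)
obs 3: x=1 → posterior Gamma(12, 17/4)
obs 4: x=0 → posterior Gamma(12, 21/4)
obs 5: x=1 → posterior Gamma(13, 25/4)
obs 6: x=5 → posterior Gamma(18, 29/4)
obs 7: x=6 → posterior Gamma(24, 33/4)
obs 8: x=2 → posterior Gamma(26, 37/4)

12438519541989939278815278712837280027471813376/58983677299744401560074115672359981890669066761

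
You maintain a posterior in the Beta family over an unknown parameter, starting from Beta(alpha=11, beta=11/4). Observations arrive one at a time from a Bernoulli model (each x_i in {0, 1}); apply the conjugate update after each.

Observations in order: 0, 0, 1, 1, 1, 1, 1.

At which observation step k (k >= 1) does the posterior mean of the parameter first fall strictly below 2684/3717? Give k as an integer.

k = 2

obs 1: x=0 → posterior Beta(11, 15/4)
obs 2: x=0 → posterior Beta(11, 19/4)
obs 3: x=1 → posterior Beta(12, 19/4)
obs 4: x=1 → posterior Beta(13, 19/4)
obs 5: x=1 → posterior Beta(14, 19/4)
obs 6: x=1 → posterior Beta(15, 19/4)
obs 7: x=1 → posterior Beta(16, 19/4)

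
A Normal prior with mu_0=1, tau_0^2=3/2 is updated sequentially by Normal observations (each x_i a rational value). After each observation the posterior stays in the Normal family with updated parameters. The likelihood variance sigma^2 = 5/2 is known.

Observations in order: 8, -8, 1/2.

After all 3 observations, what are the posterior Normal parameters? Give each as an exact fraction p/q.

mu_0=13/28, tau_0^2=15/28

obs 1: x=8 → posterior Normal(29/8, 15/16)
obs 2: x=-8 → posterior Normal(5/11, 15/22)
obs 3: x=1/2 → posterior Normal(13/28, 15/28)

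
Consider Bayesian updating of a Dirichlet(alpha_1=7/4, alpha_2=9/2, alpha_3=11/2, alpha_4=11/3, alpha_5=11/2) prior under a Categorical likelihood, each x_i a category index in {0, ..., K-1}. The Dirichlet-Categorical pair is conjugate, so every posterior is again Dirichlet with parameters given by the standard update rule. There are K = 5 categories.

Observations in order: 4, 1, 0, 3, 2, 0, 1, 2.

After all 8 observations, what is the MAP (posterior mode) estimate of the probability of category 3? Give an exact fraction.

44/287

obs 1: x=4 → posterior Dirichlet(7/4, 9/2, 11/2, 11/3, 13/2)
obs 2: x=1 → posterior Dirichlet(7/4, 11/2, 11/2, 11/3, 13/2)
obs 3: x=0 → posterior Dirichlet(11/4, 11/2, 11/2, 11/3, 13/2)
obs 4: x=3 → posterior Dirichlet(11/4, 11/2, 11/2, 14/3, 13/2)
obs 5: x=2 → posterior Dirichlet(11/4, 11/2, 13/2, 14/3, 13/2)
obs 6: x=0 → posterior Dirichlet(15/4, 11/2, 13/2, 14/3, 13/2)
obs 7: x=1 → posterior Dirichlet(15/4, 13/2, 13/2, 14/3, 13/2)
obs 8: x=2 → posterior Dirichlet(15/4, 13/2, 15/2, 14/3, 13/2)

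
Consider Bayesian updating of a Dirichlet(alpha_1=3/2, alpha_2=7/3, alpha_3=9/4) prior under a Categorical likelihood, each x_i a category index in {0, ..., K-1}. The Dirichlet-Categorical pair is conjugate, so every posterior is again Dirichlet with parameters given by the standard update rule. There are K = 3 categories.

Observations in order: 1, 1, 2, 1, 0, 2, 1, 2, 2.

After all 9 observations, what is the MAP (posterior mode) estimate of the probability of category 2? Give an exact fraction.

obs 1: x=1 → posterior Dirichlet(3/2, 10/3, 9/4)
obs 2: x=1 → posterior Dirichlet(3/2, 13/3, 9/4)
obs 3: x=2 → posterior Dirichlet(3/2, 13/3, 13/4)
obs 4: x=1 → posterior Dirichlet(3/2, 16/3, 13/4)
obs 5: x=0 → posterior Dirichlet(5/2, 16/3, 13/4)
obs 6: x=2 → posterior Dirichlet(5/2, 16/3, 17/4)
obs 7: x=1 → posterior Dirichlet(5/2, 19/3, 17/4)
obs 8: x=2 → posterior Dirichlet(5/2, 19/3, 21/4)
obs 9: x=2 → posterior Dirichlet(5/2, 19/3, 25/4)

63/145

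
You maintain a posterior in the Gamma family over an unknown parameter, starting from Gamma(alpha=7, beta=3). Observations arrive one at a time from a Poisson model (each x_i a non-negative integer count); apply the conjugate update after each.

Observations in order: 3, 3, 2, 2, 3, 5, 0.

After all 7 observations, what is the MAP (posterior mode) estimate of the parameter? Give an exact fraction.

12/5

obs 1: x=3 → posterior Gamma(10, 4)
obs 2: x=3 → posterior Gamma(13, 5)
obs 3: x=2 → posterior Gamma(15, 6)
obs 4: x=2 → posterior Gamma(17, 7)
obs 5: x=3 → posterior Gamma(20, 8)
obs 6: x=5 → posterior Gamma(25, 9)
obs 7: x=0 → posterior Gamma(25, 10)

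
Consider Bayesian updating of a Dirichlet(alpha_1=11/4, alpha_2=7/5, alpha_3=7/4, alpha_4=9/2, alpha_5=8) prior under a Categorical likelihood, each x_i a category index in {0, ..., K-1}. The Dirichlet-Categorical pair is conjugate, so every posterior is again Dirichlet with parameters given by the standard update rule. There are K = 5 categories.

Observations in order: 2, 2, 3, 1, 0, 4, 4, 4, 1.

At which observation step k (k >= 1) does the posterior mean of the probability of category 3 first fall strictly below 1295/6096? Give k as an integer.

k = 8

obs 1: x=2 → posterior Dirichlet(11/4, 7/5, 11/4, 9/2, 8)
obs 2: x=2 → posterior Dirichlet(11/4, 7/5, 15/4, 9/2, 8)
obs 3: x=3 → posterior Dirichlet(11/4, 7/5, 15/4, 11/2, 8)
obs 4: x=1 → posterior Dirichlet(11/4, 12/5, 15/4, 11/2, 8)
obs 5: x=0 → posterior Dirichlet(15/4, 12/5, 15/4, 11/2, 8)
obs 6: x=4 → posterior Dirichlet(15/4, 12/5, 15/4, 11/2, 9)
obs 7: x=4 → posterior Dirichlet(15/4, 12/5, 15/4, 11/2, 10)
obs 8: x=4 → posterior Dirichlet(15/4, 12/5, 15/4, 11/2, 11)
obs 9: x=1 → posterior Dirichlet(15/4, 17/5, 15/4, 11/2, 11)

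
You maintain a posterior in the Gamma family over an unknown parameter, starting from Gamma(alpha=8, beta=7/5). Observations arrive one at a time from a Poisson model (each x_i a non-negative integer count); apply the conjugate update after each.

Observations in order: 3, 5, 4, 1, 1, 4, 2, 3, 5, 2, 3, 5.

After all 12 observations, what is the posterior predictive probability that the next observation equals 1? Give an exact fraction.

obs 1: x=3 → posterior Gamma(11, 12/5)
obs 2: x=5 → posterior Gamma(16, 17/5)
obs 3: x=4 → posterior Gamma(20, 22/5)
obs 4: x=1 → posterior Gamma(21, 27/5)
obs 5: x=1 → posterior Gamma(22, 32/5)
obs 6: x=4 → posterior Gamma(26, 37/5)
obs 7: x=2 → posterior Gamma(28, 42/5)
obs 8: x=3 → posterior Gamma(31, 47/5)
obs 9: x=5 → posterior Gamma(36, 52/5)
obs 10: x=2 → posterior Gamma(38, 57/5)
obs 11: x=3 → posterior Gamma(41, 62/5)
obs 12: x=5 → posterior Gamma(46, 67/5)

114852053503366629798047344485293146805053101756432087421189334557792781643024708601435/985365463897035183009315717543281848742828208191713401419632426115828437723413787705344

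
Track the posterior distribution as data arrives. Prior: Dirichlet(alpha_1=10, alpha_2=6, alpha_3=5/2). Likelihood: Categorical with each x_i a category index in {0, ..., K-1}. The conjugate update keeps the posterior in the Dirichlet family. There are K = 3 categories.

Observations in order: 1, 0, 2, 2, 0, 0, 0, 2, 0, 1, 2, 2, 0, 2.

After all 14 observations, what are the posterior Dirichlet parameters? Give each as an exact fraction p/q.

alpha_1=16, alpha_2=8, alpha_3=17/2

obs 1: x=1 → posterior Dirichlet(10, 7, 5/2)
obs 2: x=0 → posterior Dirichlet(11, 7, 5/2)
obs 3: x=2 → posterior Dirichlet(11, 7, 7/2)
obs 4: x=2 → posterior Dirichlet(11, 7, 9/2)
obs 5: x=0 → posterior Dirichlet(12, 7, 9/2)
obs 6: x=0 → posterior Dirichlet(13, 7, 9/2)
obs 7: x=0 → posterior Dirichlet(14, 7, 9/2)
obs 8: x=2 → posterior Dirichlet(14, 7, 11/2)
obs 9: x=0 → posterior Dirichlet(15, 7, 11/2)
obs 10: x=1 → posterior Dirichlet(15, 8, 11/2)
obs 11: x=2 → posterior Dirichlet(15, 8, 13/2)
obs 12: x=2 → posterior Dirichlet(15, 8, 15/2)
obs 13: x=0 → posterior Dirichlet(16, 8, 15/2)
obs 14: x=2 → posterior Dirichlet(16, 8, 17/2)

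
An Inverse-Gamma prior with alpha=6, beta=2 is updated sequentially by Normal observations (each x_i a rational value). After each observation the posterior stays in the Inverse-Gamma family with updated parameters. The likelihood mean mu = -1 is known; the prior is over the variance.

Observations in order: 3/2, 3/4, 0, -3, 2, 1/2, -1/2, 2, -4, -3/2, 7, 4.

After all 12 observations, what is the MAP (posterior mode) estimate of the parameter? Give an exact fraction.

2193/416

obs 1: x=3/2 → posterior Inverse-Gamma(13/2, 41/8)
obs 2: x=3/4 → posterior Inverse-Gamma(7, 213/32)
obs 3: x=0 → posterior Inverse-Gamma(15/2, 229/32)
obs 4: x=-3 → posterior Inverse-Gamma(8, 293/32)
obs 5: x=2 → posterior Inverse-Gamma(17/2, 437/32)
obs 6: x=1/2 → posterior Inverse-Gamma(9, 473/32)
obs 7: x=-1/2 → posterior Inverse-Gamma(19/2, 477/32)
obs 8: x=2 → posterior Inverse-Gamma(10, 621/32)
obs 9: x=-4 → posterior Inverse-Gamma(21/2, 765/32)
obs 10: x=-3/2 → posterior Inverse-Gamma(11, 769/32)
obs 11: x=7 → posterior Inverse-Gamma(23/2, 1793/32)
obs 12: x=4 → posterior Inverse-Gamma(12, 2193/32)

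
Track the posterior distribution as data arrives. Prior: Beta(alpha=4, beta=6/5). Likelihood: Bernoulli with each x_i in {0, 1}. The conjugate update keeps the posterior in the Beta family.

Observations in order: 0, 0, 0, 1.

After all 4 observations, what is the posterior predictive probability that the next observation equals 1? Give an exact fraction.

25/46

obs 1: x=0 → posterior Beta(4, 11/5)
obs 2: x=0 → posterior Beta(4, 16/5)
obs 3: x=0 → posterior Beta(4, 21/5)
obs 4: x=1 → posterior Beta(5, 21/5)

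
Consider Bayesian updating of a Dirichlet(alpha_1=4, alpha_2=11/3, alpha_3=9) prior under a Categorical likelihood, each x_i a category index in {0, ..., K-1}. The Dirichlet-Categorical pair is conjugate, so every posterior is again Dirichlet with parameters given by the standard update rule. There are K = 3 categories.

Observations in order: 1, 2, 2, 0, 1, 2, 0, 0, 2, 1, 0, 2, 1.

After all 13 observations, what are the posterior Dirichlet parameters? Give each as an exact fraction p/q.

obs 1: x=1 → posterior Dirichlet(4, 14/3, 9)
obs 2: x=2 → posterior Dirichlet(4, 14/3, 10)
obs 3: x=2 → posterior Dirichlet(4, 14/3, 11)
obs 4: x=0 → posterior Dirichlet(5, 14/3, 11)
obs 5: x=1 → posterior Dirichlet(5, 17/3, 11)
obs 6: x=2 → posterior Dirichlet(5, 17/3, 12)
obs 7: x=0 → posterior Dirichlet(6, 17/3, 12)
obs 8: x=0 → posterior Dirichlet(7, 17/3, 12)
obs 9: x=2 → posterior Dirichlet(7, 17/3, 13)
obs 10: x=1 → posterior Dirichlet(7, 20/3, 13)
obs 11: x=0 → posterior Dirichlet(8, 20/3, 13)
obs 12: x=2 → posterior Dirichlet(8, 20/3, 14)
obs 13: x=1 → posterior Dirichlet(8, 23/3, 14)

alpha_1=8, alpha_2=23/3, alpha_3=14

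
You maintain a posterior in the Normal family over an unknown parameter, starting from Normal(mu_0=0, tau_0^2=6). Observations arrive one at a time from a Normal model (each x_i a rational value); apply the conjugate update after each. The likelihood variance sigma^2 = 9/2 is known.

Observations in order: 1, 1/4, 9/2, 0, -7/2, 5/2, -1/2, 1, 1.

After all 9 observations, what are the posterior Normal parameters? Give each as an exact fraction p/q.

obs 1: x=1 → posterior Normal(4/7, 18/7)
obs 2: x=1/4 → posterior Normal(5/11, 18/11)
obs 3: x=9/2 → posterior Normal(23/15, 6/5)
obs 4: x=0 → posterior Normal(23/19, 18/19)
obs 5: x=-7/2 → posterior Normal(9/23, 18/23)
obs 6: x=5/2 → posterior Normal(19/27, 2/3)
obs 7: x=-1/2 → posterior Normal(17/31, 18/31)
obs 8: x=1 → posterior Normal(3/5, 18/35)
obs 9: x=1 → posterior Normal(25/39, 6/13)

mu_0=25/39, tau_0^2=6/13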